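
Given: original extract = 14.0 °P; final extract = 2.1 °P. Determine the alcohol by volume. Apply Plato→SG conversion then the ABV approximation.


SG = 259/(259 − P);  ABV = (OG − FG)·131.25
OG = 259/(259 − 14.0) = 1.0571
FG = 259/(259 − 2.1) = 1.0082
ABV = (1.0571 − 1.0082)·131.25

6.4271 % ABV


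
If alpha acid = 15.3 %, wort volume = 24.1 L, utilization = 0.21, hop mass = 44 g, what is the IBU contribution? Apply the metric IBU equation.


IBU = (α/100)·mass·U·1000 / V
IBU = (15.3/100)·44·0.21·1000 / 24.1

58.6606 IBU


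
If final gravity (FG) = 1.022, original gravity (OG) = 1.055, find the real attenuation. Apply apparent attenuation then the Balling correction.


AA = (OG−FG)/(OG−1)·100;  RA = AA·0.8192
AA = (1.055 − 1.022)/(1.055 − 1)·100 = 60.0000
RA = 60.0000·0.8192

49.1520 %


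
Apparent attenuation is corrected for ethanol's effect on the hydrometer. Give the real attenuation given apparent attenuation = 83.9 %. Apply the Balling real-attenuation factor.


RA = AA · 0.8192
RA = 83.9 · 0.8192

68.7309 %


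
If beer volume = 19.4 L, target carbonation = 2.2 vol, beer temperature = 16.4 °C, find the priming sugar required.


residual = 14.695·(0.01821 + 0.09011·e^(−0.04·T));  sugar = (target − residual)·4.0·V
residual = 14.695·(0.01821 + 0.09011·e^(−0.04·16.4)) = 0.9547
sugar = (2.2 − 0.9547)·4.0·19.4

96.6325 g


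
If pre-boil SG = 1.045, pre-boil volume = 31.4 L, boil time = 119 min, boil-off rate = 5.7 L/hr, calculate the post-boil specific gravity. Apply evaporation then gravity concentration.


V_post = V_pre − rate·(t/60);  SG_post = 1 + (SG_pre−1)·V_pre/V_post
V_post = 31.4 − 5.7·(119/60) = 20.0950
SG_post = 1 + (1.045 − 1)·31.4/20.0950

1.0703


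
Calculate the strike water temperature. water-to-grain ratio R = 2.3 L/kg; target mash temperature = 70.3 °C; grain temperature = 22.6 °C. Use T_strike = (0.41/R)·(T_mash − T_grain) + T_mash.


T_strike = (0.41/2.3)·(70.3 − 22.6) + 70.3

78.8030 °C


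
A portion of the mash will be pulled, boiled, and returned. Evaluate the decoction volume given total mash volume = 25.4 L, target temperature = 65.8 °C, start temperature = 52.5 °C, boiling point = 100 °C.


V_dec = V_total·(T_target − T_start)/(T_boil − T_start)
V_dec = 25.4·(65.8 − 52.5)/(100 − 52.5)

7.1120 L


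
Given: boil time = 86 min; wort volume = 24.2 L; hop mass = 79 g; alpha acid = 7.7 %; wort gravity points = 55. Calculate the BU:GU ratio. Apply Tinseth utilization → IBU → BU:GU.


U = 1.65·0.000125^(GP/1000)·(1−e^(−0.04t))/4.15;  IBU = (α/100)·m·U·1000/V;  BU:GU = IBU/GP
U = 1.65·0.000125^(55/1000)·(1−e^(−0.04·86))/4.15 = 0.2348
IBU = (7.7/100)·79·0.2348·1000/24.2 = 59.0085
BU:GU = 59.0085/55

1.0729


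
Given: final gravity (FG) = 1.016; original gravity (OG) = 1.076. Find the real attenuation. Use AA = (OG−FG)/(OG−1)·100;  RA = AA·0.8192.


AA = (1.076 − 1.016)/(1.076 − 1)·100 = 78.9474
RA = 78.9474·0.8192

64.6737 %


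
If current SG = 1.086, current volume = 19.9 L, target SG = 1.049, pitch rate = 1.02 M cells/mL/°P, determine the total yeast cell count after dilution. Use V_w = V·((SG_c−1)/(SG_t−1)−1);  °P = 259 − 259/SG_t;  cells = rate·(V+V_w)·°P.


V_w = 19.9·((1.086−1)/(1.049−1)−1) = 15.0265
V_final = 19.9 + 15.0265 = 34.9265
°P = 259 − 259/1.049 = 12.0982
cells = 1.02·34.9265·12.0982

430.9987 billion cells


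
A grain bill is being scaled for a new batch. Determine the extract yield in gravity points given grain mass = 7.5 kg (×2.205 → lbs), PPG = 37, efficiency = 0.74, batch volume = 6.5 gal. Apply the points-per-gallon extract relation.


points = lbs × PPG × eff / vol
lbs = 7.5 × 2.205 = 16.5375
points = 16.5375 × 37 × 0.74 / 6.5

69.6610 points


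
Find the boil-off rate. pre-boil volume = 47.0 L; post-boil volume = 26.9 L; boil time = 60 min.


rate = (V_pre − V_post) / (t_min/60)
rate = (47.0 − 26.9) / (60/60)

20.1000 L/hr


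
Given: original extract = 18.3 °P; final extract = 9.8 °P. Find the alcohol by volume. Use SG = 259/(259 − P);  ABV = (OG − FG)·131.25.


OG = 259/(259 − 18.3) = 1.0760
FG = 259/(259 − 9.8) = 1.0393
ABV = (1.0760 − 1.0393)·131.25

4.8172 % ABV


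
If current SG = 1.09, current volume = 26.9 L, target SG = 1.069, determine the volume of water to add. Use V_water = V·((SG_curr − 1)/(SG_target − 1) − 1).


V_water = 26.9·((1.09 − 1)/(1.069 − 1) − 1)

8.1870 L


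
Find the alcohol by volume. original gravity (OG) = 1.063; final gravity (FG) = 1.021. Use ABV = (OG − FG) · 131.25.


ABV = (1.063 − 1.021) · 131.25

5.5125 % ABV


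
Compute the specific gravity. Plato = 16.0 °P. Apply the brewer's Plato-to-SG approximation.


SG = 259/(259 − P)
SG = 259/(259 − 16.0)

1.0658


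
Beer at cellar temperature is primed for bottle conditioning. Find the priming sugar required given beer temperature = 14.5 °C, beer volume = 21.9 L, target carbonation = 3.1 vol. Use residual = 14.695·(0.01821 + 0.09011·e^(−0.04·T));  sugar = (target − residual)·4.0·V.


residual = 14.695·(0.01821 + 0.09011·e^(−0.04·14.5)) = 1.0090
sugar = (3.1 − 1.0090)·4.0·21.9

183.1721 g


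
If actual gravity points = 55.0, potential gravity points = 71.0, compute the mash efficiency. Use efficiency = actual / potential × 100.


efficiency = 55.0 / 71.0 × 100

77.4648 %


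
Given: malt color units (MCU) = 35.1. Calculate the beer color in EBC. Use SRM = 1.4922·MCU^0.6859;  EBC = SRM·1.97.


SRM = 1.4922·35.1^0.6859 = 17.1298
EBC = 17.1298·1.97

33.7458 EBC


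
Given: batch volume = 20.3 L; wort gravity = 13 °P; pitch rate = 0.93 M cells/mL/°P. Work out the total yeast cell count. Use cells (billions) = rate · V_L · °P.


cells = 0.93 · 20.3 · 13

245.4270 billion cells


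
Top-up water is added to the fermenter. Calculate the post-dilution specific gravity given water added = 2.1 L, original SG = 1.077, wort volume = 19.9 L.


SG_new = 1 + (SG_old − 1)·V_old/(V_old + V_water)
pts = (1.077 − 1)·1000·19.9/(19.9 + 2.1) = 69.6500
SG_new = 1 + 69.6500/1000

1.0696


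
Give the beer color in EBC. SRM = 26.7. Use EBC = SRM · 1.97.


EBC = 26.7 · 1.97

52.5990 EBC


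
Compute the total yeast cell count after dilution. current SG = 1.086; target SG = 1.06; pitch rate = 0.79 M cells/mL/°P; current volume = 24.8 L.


V_w = V·((SG_c−1)/(SG_t−1)−1);  °P = 259 − 259/SG_t;  cells = rate·(V+V_w)·°P
V_w = 24.8·((1.086−1)/(1.06−1)−1) = 10.7467
V_final = 24.8 + 10.7467 = 35.5467
°P = 259 − 259/1.06 = 14.6604
cells = 0.79·35.5467·14.6604

411.6908 billion cells


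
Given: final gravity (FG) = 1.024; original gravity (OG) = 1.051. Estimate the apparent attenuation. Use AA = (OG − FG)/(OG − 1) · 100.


AA = (1.051 − 1.024)/(1.051 − 1) · 100

52.9412 %


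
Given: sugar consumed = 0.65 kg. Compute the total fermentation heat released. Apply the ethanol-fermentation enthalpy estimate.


Q = m_sugar · 590 kJ/kg
Q = 0.65 · 590

383.5000 kJ


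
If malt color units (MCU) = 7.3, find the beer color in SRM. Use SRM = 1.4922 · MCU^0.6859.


SRM = 1.4922 · 7.3^0.6859

5.8342 SRM


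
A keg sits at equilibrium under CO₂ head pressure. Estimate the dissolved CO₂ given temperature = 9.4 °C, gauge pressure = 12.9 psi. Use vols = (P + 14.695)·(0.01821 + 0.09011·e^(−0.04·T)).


vols = (12.9 + 14.695)·(0.01821 + 0.09011·e^(−0.04·9.4))

2.2098 volumes


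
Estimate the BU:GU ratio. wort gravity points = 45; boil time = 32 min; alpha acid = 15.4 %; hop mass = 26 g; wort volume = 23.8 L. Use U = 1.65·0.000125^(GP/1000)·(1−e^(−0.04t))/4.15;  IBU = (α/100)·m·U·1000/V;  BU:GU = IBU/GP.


U = 1.65·0.000125^(45/1000)·(1−e^(−0.04·32))/4.15 = 0.1916
IBU = (15.4/100)·26·0.1916·1000/23.8 = 32.2277
BU:GU = 32.2277/45

0.7162


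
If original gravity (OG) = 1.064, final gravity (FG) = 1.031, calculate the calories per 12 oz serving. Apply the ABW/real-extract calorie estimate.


ABW = (OG−FG)·131.25·0.79/FG;  °P = 259 − 259/SG (for OG→OE and FG→AE);  RE = 0.1808·OE + 0.8192·AE;  Cal = (6.9·ABW + 4·(RE−0.1))·FG·3.55
ABW = (1.064 − 1.031)·131.25·0.79/1.031 = 3.3188
OE = 259 − 259/1.064 = 15.5789 °P
AE = 259 − 259/1.031 = 7.7876 °P
RE = 0.1808·15.5789 + 0.8192·7.7876 = 9.1963 °P
Cal = (6.9·3.3188 + 4·(9.1963−0.1))·1.031·3.55

216.9853 kcal


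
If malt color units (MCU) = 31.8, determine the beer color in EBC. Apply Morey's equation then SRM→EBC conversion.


SRM = 1.4922·MCU^0.6859;  EBC = SRM·1.97
SRM = 1.4922·31.8^0.6859 = 16.0082
EBC = 16.0082·1.97

31.5361 EBC


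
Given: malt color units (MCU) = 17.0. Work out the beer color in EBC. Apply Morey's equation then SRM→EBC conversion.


SRM = 1.4922·MCU^0.6859;  EBC = SRM·1.97
SRM = 1.4922·17.0^0.6859 = 10.4182
EBC = 10.4182·1.97

20.5238 EBC


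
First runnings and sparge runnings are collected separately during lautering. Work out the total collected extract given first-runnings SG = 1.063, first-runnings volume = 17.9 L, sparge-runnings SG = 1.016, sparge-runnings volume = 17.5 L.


total = Σ (SG_i − 1)·1000·V_i
first = (1.063 − 1)·1000·17.9 = 1127.7000
sparge = (1.016 − 1)·1000·17.5 = 280.0000
total = 1127.7000 + 280.0000

1407.7000 gravity·L


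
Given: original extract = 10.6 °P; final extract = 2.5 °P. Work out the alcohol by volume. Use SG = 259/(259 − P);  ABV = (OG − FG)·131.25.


OG = 259/(259 − 10.6) = 1.0427
FG = 259/(259 − 2.5) = 1.0097
ABV = (1.0427 − 1.0097)·131.25

4.3216 % ABV


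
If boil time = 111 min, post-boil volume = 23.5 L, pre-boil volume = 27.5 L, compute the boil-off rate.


rate = (V_pre − V_post) / (t_min/60)
rate = (27.5 − 23.5) / (111/60)

2.1622 L/hr


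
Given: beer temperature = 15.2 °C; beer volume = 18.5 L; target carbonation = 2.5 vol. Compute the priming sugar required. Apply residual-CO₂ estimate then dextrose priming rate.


residual = 14.695·(0.01821 + 0.09011·e^(−0.04·T));  sugar = (target − residual)·4.0·V
residual = 14.695·(0.01821 + 0.09011·e^(−0.04·15.2)) = 0.9885
sugar = (2.5 − 0.9885)·4.0·18.5

111.8493 g


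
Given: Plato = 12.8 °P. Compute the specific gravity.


SG = 259/(259 − P)
SG = 259/(259 − 12.8)

1.0520


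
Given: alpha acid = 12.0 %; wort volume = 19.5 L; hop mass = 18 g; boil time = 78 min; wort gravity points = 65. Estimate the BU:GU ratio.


U = 1.65·0.000125^(GP/1000)·(1−e^(−0.04t))/4.15;  IBU = (α/100)·m·U·1000/V;  BU:GU = IBU/GP
U = 1.65·0.000125^(65/1000)·(1−e^(−0.04·78))/4.15 = 0.2119
IBU = (12.0/100)·18·0.2119·1000/19.5 = 23.4715
BU:GU = 23.4715/65

0.3611


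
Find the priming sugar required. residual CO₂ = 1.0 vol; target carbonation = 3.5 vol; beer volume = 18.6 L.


sugar = (target − residual)·4.0·V
sugar = (3.5 − 1.0)·4.0·18.6

186.0000 g


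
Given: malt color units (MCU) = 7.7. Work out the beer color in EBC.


SRM = 1.4922·MCU^0.6859;  EBC = SRM·1.97
SRM = 1.4922·7.7^0.6859 = 6.0516
EBC = 6.0516·1.97

11.9217 EBC


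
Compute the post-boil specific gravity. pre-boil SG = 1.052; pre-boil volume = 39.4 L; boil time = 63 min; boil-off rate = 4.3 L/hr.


V_post = V_pre − rate·(t/60);  SG_post = 1 + (SG_pre−1)·V_pre/V_post
V_post = 39.4 − 4.3·(63/60) = 34.8850
SG_post = 1 + (1.052 − 1)·39.4/34.8850

1.0587


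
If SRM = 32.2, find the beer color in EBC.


EBC = SRM · 1.97
EBC = 32.2 · 1.97

63.4340 EBC


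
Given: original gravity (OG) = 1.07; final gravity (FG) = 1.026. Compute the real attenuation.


AA = (OG−FG)/(OG−1)·100;  RA = AA·0.8192
AA = (1.07 − 1.026)/(1.07 − 1)·100 = 62.8571
RA = 62.8571·0.8192

51.4926 %


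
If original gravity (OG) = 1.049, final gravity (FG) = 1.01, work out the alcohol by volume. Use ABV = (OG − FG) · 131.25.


ABV = (1.049 − 1.01) · 131.25

5.1187 % ABV


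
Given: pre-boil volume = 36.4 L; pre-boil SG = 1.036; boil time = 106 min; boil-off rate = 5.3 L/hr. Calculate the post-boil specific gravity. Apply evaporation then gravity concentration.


V_post = V_pre − rate·(t/60);  SG_post = 1 + (SG_pre−1)·V_pre/V_post
V_post = 36.4 − 5.3·(106/60) = 27.0367
SG_post = 1 + (1.036 − 1)·36.4/27.0367

1.0485


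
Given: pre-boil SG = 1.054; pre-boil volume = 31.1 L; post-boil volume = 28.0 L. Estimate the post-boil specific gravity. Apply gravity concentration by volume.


SG_post = 1 + (SG_pre − 1)·V_pre/V_post
pts_pre = (1.054 − 1)·1000 = 54.0000
pts_post = 54.0000·31.1/28.0 = 59.9786
SG_post = 1 + 59.9786/1000

1.0600


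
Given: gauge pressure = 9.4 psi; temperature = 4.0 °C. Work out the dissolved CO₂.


vols = (P + 14.695)·(0.01821 + 0.09011·e^(−0.04·T))
vols = (9.4 + 14.695)·(0.01821 + 0.09011·e^(−0.04·4.0))

2.2889 volumes


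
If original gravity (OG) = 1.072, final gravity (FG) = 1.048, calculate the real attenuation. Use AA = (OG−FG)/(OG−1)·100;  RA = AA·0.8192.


AA = (1.072 − 1.048)/(1.072 − 1)·100 = 33.3333
RA = 33.3333·0.8192

27.3067 %


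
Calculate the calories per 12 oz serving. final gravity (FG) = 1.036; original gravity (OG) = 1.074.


ABW = (OG−FG)·131.25·0.79/FG;  °P = 259 − 259/SG (for OG→OE and FG→AE);  RE = 0.1808·OE + 0.8192·AE;  Cal = (6.9·ABW + 4·(RE−0.1))·FG·3.55
ABW = (1.074 − 1.036)·131.25·0.79/1.036 = 3.8032
OE = 259 − 259/1.074 = 17.8454 °P
AE = 259 − 259/1.036 = 9.0000 °P
RE = 0.1808·17.8454 + 0.8192·9.0000 = 10.5993 °P
Cal = (6.9·3.8032 + 4·(10.5993−0.1))·1.036·3.55

250.9700 kcal


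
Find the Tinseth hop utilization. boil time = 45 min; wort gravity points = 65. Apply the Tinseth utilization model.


U = 1.65·0.000125^(GP/1000) · (1 − e^(−0.04·t))/4.15
bigness = 1.65·0.000125^(65/1000) = 0.9200
boil_factor = (1 − e^(−0.04·45))/4.15 = 0.2011
U = 0.9200 · 0.2011

0.1850


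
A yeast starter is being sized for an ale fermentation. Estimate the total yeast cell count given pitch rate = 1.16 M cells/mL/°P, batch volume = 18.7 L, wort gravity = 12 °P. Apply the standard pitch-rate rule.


cells (billions) = rate · V_L · °P
cells = 1.16 · 18.7 · 12

260.3040 billion cells


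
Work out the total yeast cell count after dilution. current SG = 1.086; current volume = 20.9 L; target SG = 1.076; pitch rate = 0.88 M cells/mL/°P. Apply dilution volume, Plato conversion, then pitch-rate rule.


V_w = V·((SG_c−1)/(SG_t−1)−1);  °P = 259 − 259/SG_t;  cells = rate·(V+V_w)·°P
V_w = 20.9·((1.086−1)/(1.076−1)−1) = 2.7500
V_final = 20.9 + 2.7500 = 23.6500
°P = 259 − 259/1.076 = 18.2937
cells = 0.88·23.6500·18.2937

380.7281 billion cells


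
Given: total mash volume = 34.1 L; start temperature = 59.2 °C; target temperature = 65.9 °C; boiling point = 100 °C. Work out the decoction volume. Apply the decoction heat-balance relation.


V_dec = V_total·(T_target − T_start)/(T_boil − T_start)
V_dec = 34.1·(65.9 − 59.2)/(100 − 59.2)

5.5998 L


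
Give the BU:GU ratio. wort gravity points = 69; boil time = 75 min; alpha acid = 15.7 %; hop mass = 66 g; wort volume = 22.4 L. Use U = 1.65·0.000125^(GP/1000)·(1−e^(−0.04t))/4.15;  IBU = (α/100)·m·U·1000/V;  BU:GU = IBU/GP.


U = 1.65·0.000125^(69/1000)·(1−e^(−0.04·75))/4.15 = 0.2032
IBU = (15.7/100)·66·0.2032·1000/22.4 = 94.0024
BU:GU = 94.0024/69

1.3624


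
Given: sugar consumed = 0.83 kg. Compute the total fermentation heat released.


Q = m_sugar · 590 kJ/kg
Q = 0.83 · 590

489.7000 kJ


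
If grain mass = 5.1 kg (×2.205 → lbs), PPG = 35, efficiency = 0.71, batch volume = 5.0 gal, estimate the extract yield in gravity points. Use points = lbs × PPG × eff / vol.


lbs = 5.1 × 2.205 = 11.2455
points = 11.2455 × 35 × 0.71 / 5.0

55.8901 points


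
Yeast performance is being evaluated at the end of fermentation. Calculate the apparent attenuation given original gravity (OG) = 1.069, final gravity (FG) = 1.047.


AA = (OG − FG)/(OG − 1) · 100
AA = (1.069 − 1.047)/(1.069 − 1) · 100

31.8841 %


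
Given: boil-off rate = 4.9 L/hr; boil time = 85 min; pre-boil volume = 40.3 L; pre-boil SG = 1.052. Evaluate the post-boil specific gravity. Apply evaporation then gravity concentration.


V_post = V_pre − rate·(t/60);  SG_post = 1 + (SG_pre−1)·V_pre/V_post
V_post = 40.3 − 4.9·(85/60) = 33.3583
SG_post = 1 + (1.052 − 1)·40.3/33.3583

1.0628


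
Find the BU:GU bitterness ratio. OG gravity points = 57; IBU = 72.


BU:GU = IBU / OG_points
BU:GU = 72 / 57

1.2632


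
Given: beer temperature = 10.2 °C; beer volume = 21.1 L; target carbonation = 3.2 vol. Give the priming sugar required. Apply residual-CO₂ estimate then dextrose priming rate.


residual = 14.695·(0.01821 + 0.09011·e^(−0.04·T));  sugar = (target − residual)·4.0·V
residual = 14.695·(0.01821 + 0.09011·e^(−0.04·10.2)) = 1.1481
sugar = (3.2 − 1.1481)·4.0·21.1

173.1771 g


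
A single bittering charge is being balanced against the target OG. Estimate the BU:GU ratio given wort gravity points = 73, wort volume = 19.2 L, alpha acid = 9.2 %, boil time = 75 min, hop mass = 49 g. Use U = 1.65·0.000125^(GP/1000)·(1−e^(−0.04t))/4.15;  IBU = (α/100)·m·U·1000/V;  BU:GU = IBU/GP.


U = 1.65·0.000125^(73/1000)·(1−e^(−0.04·75))/4.15 = 0.1960
IBU = (9.2/100)·49·0.1960·1000/19.2 = 46.0271
BU:GU = 46.0271/73

0.6305


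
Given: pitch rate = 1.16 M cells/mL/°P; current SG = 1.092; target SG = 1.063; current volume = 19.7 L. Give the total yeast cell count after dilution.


V_w = V·((SG_c−1)/(SG_t−1)−1);  °P = 259 − 259/SG_t;  cells = rate·(V+V_w)·°P
V_w = 19.7·((1.092−1)/(1.063−1)−1) = 9.0683
V_final = 19.7 + 9.0683 = 28.7683
°P = 259 − 259/1.063 = 15.3500
cells = 1.16·28.7683·15.3500

512.2460 billion cells


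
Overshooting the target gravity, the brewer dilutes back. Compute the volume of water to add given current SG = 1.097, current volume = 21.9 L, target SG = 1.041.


V_water = V·((SG_curr − 1)/(SG_target − 1) − 1)
V_water = 21.9·((1.097 − 1)/(1.041 − 1) − 1)

29.9122 L


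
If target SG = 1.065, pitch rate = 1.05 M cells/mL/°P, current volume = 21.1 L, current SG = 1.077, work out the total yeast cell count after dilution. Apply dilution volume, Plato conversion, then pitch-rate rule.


V_w = V·((SG_c−1)/(SG_t−1)−1);  °P = 259 − 259/SG_t;  cells = rate·(V+V_w)·°P
V_w = 21.1·((1.077−1)/(1.065−1)−1) = 3.8954
V_final = 21.1 + 3.8954 = 24.9954
°P = 259 − 259/1.065 = 15.8075
cells = 1.05·24.9954·15.8075

414.8706 billion cells


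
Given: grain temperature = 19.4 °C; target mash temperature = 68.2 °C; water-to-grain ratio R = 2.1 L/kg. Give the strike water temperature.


T_strike = (0.41/R)·(T_mash − T_grain) + T_mash
T_strike = (0.41/2.1)·(68.2 − 19.4) + 68.2

77.7276 °C


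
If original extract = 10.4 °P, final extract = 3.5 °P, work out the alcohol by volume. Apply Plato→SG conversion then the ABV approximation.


SG = 259/(259 − P);  ABV = (OG − FG)·131.25
OG = 259/(259 − 10.4) = 1.0418
FG = 259/(259 − 3.5) = 1.0137
ABV = (1.0418 − 1.0137)·131.25

3.6928 % ABV


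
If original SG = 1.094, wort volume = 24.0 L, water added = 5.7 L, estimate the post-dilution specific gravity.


SG_new = 1 + (SG_old − 1)·V_old/(V_old + V_water)
pts = (1.094 − 1)·1000·24.0/(24.0 + 5.7) = 75.9596
SG_new = 1 + 75.9596/1000

1.0760


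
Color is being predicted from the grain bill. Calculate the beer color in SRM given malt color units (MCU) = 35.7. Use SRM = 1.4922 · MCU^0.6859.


SRM = 1.4922 · 35.7^0.6859

17.3301 SRM


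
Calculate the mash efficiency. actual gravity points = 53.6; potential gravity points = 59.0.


efficiency = actual / potential × 100
efficiency = 53.6 / 59.0 × 100

90.8475 %


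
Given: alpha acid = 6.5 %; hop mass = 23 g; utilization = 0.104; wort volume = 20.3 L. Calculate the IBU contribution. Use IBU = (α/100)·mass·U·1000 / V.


IBU = (6.5/100)·23·0.104·1000 / 20.3

7.6591 IBU


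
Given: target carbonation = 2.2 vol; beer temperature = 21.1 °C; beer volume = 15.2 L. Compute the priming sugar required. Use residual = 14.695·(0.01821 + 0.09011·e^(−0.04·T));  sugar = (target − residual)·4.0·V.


residual = 14.695·(0.01821 + 0.09011·e^(−0.04·21.1)) = 0.8370
sugar = (2.2 − 0.8370)·4.0·15.2

82.8722 g


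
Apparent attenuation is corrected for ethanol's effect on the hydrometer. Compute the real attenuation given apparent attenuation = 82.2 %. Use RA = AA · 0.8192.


RA = 82.2 · 0.8192

67.3382 %


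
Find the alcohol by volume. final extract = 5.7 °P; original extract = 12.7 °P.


SG = 259/(259 − P);  ABV = (OG − FG)·131.25
OG = 259/(259 − 12.7) = 1.0516
FG = 259/(259 − 5.7) = 1.0225
ABV = (1.0516 − 1.0225)·131.25

3.8141 % ABV


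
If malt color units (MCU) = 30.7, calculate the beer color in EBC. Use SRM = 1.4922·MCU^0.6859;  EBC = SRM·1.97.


SRM = 1.4922·30.7^0.6859 = 15.6263
EBC = 15.6263·1.97

30.7837 EBC


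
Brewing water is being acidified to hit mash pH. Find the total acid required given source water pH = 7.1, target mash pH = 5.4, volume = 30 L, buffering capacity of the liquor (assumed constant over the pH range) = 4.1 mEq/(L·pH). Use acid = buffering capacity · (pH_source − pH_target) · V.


acid = 4.1 · (7.1 − 5.4) · 30

209.1000 mEq


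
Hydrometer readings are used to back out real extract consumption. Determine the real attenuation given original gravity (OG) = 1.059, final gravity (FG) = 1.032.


AA = (OG−FG)/(OG−1)·100;  RA = AA·0.8192
AA = (1.059 − 1.032)/(1.059 − 1)·100 = 45.7627
RA = 45.7627·0.8192

37.4888 %


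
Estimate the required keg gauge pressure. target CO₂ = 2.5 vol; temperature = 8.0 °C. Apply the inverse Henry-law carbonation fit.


psi = vols/(0.01821 + 0.09011·e^(−0.04·T)) − 14.695
psi = 2.5/(0.01821 + 0.09011·e^(−0.04·8.0)) − 14.695

15.1938 psi


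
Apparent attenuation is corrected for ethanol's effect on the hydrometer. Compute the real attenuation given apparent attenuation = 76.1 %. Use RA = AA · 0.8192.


RA = 76.1 · 0.8192

62.3411 %


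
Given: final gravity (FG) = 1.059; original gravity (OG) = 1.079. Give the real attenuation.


AA = (OG−FG)/(OG−1)·100;  RA = AA·0.8192
AA = (1.079 − 1.059)/(1.079 − 1)·100 = 25.3165
RA = 25.3165·0.8192

20.7392 %


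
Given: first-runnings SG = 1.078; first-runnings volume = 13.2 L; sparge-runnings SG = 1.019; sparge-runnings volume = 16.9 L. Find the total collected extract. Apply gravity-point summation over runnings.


total = Σ (SG_i − 1)·1000·V_i
first = (1.078 − 1)·1000·13.2 = 1029.6000
sparge = (1.019 − 1)·1000·16.9 = 321.1000
total = 1029.6000 + 321.1000

1350.7000 gravity·L


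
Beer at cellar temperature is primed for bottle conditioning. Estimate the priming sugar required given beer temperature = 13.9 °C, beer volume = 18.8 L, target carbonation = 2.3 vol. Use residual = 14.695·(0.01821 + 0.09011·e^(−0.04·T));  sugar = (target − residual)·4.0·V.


residual = 14.695·(0.01821 + 0.09011·e^(−0.04·13.9)) = 1.0270
sugar = (2.3 − 1.0270)·4.0·18.8

95.7293 g


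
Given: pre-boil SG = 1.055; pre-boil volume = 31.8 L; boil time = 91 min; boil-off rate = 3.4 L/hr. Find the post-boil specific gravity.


V_post = V_pre − rate·(t/60);  SG_post = 1 + (SG_pre−1)·V_pre/V_post
V_post = 31.8 − 3.4·(91/60) = 26.6433
SG_post = 1 + (1.055 − 1)·31.8/26.6433

1.0656


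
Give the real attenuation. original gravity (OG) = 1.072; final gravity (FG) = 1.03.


AA = (OG−FG)/(OG−1)·100;  RA = AA·0.8192
AA = (1.072 − 1.03)/(1.072 − 1)·100 = 58.3333
RA = 58.3333·0.8192

47.7867 %


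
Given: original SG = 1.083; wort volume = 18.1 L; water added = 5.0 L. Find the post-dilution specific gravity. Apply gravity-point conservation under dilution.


SG_new = 1 + (SG_old − 1)·V_old/(V_old + V_water)
pts = (1.083 − 1)·1000·18.1/(18.1 + 5.0) = 65.0346
SG_new = 1 + 65.0346/1000

1.0650


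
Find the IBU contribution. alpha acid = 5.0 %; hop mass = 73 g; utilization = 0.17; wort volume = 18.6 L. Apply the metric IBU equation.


IBU = (α/100)·mass·U·1000 / V
IBU = (5.0/100)·73·0.17·1000 / 18.6

33.3602 IBU


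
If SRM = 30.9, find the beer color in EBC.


EBC = SRM · 1.97
EBC = 30.9 · 1.97

60.8730 EBC


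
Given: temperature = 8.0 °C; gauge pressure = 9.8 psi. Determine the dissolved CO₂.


vols = (P + 14.695)·(0.01821 + 0.09011·e^(−0.04·T))
vols = (9.8 + 14.695)·(0.01821 + 0.09011·e^(−0.04·8.0))

2.0488 volumes


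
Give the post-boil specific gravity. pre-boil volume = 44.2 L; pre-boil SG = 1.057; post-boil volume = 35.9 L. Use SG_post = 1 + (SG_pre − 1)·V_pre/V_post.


pts_pre = (1.057 − 1)·1000 = 57.0000
pts_post = 57.0000·44.2/35.9 = 70.1783
SG_post = 1 + 70.1783/1000

1.0702


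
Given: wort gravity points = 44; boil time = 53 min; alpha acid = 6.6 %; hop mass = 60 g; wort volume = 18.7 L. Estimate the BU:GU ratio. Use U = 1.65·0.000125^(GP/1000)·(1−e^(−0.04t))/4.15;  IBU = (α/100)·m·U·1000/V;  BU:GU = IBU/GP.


U = 1.65·0.000125^(44/1000)·(1−e^(−0.04·53))/4.15 = 0.2356
IBU = (6.6/100)·60·0.2356·1000/18.7 = 49.8908
BU:GU = 49.8908/44

1.1339


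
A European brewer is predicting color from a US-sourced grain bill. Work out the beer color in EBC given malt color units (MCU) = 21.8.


SRM = 1.4922·MCU^0.6859;  EBC = SRM·1.97
SRM = 1.4922·21.8^0.6859 = 12.3559
EBC = 12.3559·1.97

24.3411 EBC


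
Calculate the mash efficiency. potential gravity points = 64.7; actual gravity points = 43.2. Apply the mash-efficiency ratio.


efficiency = actual / potential × 100
efficiency = 43.2 / 64.7 × 100

66.7697 %


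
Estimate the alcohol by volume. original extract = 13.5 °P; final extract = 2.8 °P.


SG = 259/(259 − P);  ABV = (OG − FG)·131.25
OG = 259/(259 − 13.5) = 1.0550
FG = 259/(259 − 2.8) = 1.0109
ABV = (1.0550 − 1.0109)·131.25

5.7830 % ABV


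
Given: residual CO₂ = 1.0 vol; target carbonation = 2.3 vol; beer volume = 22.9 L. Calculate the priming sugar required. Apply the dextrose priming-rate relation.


sugar = (target − residual)·4.0·V
sugar = (2.3 − 1.0)·4.0·22.9

119.0800 g


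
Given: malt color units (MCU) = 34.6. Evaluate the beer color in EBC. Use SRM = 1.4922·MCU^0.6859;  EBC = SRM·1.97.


SRM = 1.4922·34.6^0.6859 = 16.9621
EBC = 16.9621·1.97

33.4153 EBC


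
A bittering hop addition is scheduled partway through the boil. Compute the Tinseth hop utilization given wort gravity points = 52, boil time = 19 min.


U = 1.65·0.000125^(GP/1000) · (1 − e^(−0.04·t))/4.15
bigness = 1.65·0.000125^(52/1000) = 1.0340
boil_factor = (1 − e^(−0.04·19))/4.15 = 0.1283
U = 1.0340 · 0.1283

0.1326


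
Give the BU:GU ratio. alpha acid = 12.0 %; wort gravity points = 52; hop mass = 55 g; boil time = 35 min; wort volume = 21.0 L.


U = 1.65·0.000125^(GP/1000)·(1−e^(−0.04t))/4.15;  IBU = (α/100)·m·U·1000/V;  BU:GU = IBU/GP
U = 1.65·0.000125^(52/1000)·(1−e^(−0.04·35))/4.15 = 0.1877
IBU = (12.0/100)·55·0.1877·1000/21.0 = 58.9966
BU:GU = 58.9966/52

1.1346


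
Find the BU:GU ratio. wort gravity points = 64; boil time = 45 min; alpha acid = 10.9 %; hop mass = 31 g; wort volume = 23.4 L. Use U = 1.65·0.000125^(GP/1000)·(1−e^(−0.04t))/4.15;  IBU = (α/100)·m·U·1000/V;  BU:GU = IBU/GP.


U = 1.65·0.000125^(64/1000)·(1−e^(−0.04·45))/4.15 = 0.1867
IBU = (10.9/100)·31·0.1867·1000/23.4 = 26.9613
BU:GU = 26.9613/64

0.4213


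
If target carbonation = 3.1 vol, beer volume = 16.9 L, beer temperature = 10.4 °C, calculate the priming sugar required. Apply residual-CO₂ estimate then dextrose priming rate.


residual = 14.695·(0.01821 + 0.09011·e^(−0.04·T));  sugar = (target − residual)·4.0·V
residual = 14.695·(0.01821 + 0.09011·e^(−0.04·10.4)) = 1.1411
sugar = (3.1 − 1.1411)·4.0·16.9

132.4201 g


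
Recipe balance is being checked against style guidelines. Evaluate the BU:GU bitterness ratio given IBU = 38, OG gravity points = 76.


BU:GU = IBU / OG_points
BU:GU = 38 / 76

0.5000


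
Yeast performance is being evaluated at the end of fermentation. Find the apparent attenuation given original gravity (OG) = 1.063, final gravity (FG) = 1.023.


AA = (OG − FG)/(OG − 1) · 100
AA = (1.063 − 1.023)/(1.063 − 1) · 100

63.4921 %


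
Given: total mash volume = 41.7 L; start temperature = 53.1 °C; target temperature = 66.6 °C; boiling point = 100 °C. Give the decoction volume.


V_dec = V_total·(T_target − T_start)/(T_boil − T_start)
V_dec = 41.7·(66.6 − 53.1)/(100 − 53.1)

12.0032 L


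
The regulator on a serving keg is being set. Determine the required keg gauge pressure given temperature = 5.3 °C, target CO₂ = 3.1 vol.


psi = vols/(0.01821 + 0.09011·e^(−0.04·T)) − 14.695
psi = 3.1/(0.01821 + 0.09011·e^(−0.04·5.3)) − 14.695

19.3314 psi


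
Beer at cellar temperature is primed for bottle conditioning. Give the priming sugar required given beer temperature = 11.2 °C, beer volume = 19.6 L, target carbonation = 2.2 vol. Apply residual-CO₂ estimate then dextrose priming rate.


residual = 14.695·(0.01821 + 0.09011·e^(−0.04·T));  sugar = (target − residual)·4.0·V
residual = 14.695·(0.01821 + 0.09011·e^(−0.04·11.2)) = 1.1136
sugar = (2.2 − 1.1136)·4.0·19.6

85.1728 g


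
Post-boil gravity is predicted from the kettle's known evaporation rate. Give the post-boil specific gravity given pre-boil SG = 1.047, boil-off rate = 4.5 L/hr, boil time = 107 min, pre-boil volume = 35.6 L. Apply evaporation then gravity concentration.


V_post = V_pre − rate·(t/60);  SG_post = 1 + (SG_pre−1)·V_pre/V_post
V_post = 35.6 − 4.5·(107/60) = 27.5750
SG_post = 1 + (1.047 − 1)·35.6/27.5750

1.0607


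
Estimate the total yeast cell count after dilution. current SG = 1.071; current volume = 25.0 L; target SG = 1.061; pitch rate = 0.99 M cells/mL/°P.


V_w = V·((SG_c−1)/(SG_t−1)−1);  °P = 259 − 259/SG_t;  cells = rate·(V+V_w)·°P
V_w = 25.0·((1.071−1)/(1.061−1)−1) = 4.0984
V_final = 25.0 + 4.0984 = 29.0984
°P = 259 − 259/1.061 = 14.8907
cells = 0.99·29.0984·14.8907

428.9611 billion cells


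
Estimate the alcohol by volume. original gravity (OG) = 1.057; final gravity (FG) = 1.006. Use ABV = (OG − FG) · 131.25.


ABV = (1.057 − 1.006) · 131.25

6.6937 % ABV


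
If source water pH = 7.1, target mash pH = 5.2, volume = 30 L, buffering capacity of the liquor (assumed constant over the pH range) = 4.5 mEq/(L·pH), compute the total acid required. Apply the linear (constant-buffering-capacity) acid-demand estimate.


acid = buffering capacity · (pH_source − pH_target) · V
acid = 4.5 · (7.1 − 5.2) · 30

256.5000 mEq


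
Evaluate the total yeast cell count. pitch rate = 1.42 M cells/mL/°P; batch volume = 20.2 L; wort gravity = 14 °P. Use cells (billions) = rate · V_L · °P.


cells = 1.42 · 20.2 · 14

401.5760 billion cells


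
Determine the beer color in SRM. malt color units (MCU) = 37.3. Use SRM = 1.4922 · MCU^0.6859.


SRM = 1.4922 · 37.3^0.6859

17.8592 SRM


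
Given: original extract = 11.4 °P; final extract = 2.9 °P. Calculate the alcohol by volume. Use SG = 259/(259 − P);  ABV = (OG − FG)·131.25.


OG = 259/(259 − 11.4) = 1.0460
FG = 259/(259 − 2.9) = 1.0113
ABV = (1.0460 − 1.0113)·131.25

4.5568 % ABV


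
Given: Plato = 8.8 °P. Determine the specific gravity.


SG = 259/(259 − P)
SG = 259/(259 − 8.8)

1.0352


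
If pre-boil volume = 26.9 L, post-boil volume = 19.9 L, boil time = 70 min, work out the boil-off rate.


rate = (V_pre − V_post) / (t_min/60)
rate = (26.9 − 19.9) / (70/60)

6.0000 L/hr


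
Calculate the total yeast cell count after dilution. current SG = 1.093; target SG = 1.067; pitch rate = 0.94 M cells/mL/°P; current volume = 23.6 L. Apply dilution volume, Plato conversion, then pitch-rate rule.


V_w = V·((SG_c−1)/(SG_t−1)−1);  °P = 259 − 259/SG_t;  cells = rate·(V+V_w)·°P
V_w = 23.6·((1.093−1)/(1.067−1)−1) = 9.1582
V_final = 23.6 + 9.1582 = 32.7582
°P = 259 − 259/1.067 = 16.2634
cells = 0.94·32.7582·16.2634

500.7929 billion cells


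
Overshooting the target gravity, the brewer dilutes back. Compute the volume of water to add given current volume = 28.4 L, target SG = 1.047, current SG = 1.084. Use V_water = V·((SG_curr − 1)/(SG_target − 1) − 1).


V_water = 28.4·((1.084 − 1)/(1.047 − 1) − 1)

22.3574 L


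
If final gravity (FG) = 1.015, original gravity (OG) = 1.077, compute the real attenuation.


AA = (OG−FG)/(OG−1)·100;  RA = AA·0.8192
AA = (1.077 − 1.015)/(1.077 − 1)·100 = 80.5195
RA = 80.5195·0.8192

65.9616 %


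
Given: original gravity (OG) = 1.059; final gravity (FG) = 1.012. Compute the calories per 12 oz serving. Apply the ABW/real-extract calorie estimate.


ABW = (OG−FG)·131.25·0.79/FG;  °P = 259 − 259/SG (for OG→OE and FG→AE);  RE = 0.1808·OE + 0.8192·AE;  Cal = (6.9·ABW + 4·(RE−0.1))·FG·3.55
ABW = (1.059 − 1.012)·131.25·0.79/1.012 = 4.8155
OE = 259 − 259/1.059 = 14.4297 °P
AE = 259 − 259/1.012 = 3.0711 °P
RE = 0.1808·14.4297 + 0.8192·3.0711 = 5.1248 °P
Cal = (6.9·4.8155 + 4·(5.1248−0.1))·1.012·3.55

191.5797 kcal


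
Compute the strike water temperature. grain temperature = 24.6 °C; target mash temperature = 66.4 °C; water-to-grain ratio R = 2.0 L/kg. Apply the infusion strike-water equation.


T_strike = (0.41/R)·(T_mash − T_grain) + T_mash
T_strike = (0.41/2.0)·(66.4 − 24.6) + 66.4

74.9690 °C


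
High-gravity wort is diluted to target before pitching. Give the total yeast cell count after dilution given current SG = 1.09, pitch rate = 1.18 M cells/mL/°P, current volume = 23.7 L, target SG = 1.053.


V_w = V·((SG_c−1)/(SG_t−1)−1);  °P = 259 − 259/SG_t;  cells = rate·(V+V_w)·°P
V_w = 23.7·((1.09−1)/(1.053−1)−1) = 16.5453
V_final = 23.7 + 16.5453 = 40.2453
°P = 259 − 259/1.053 = 13.0361
cells = 1.18·40.2453·13.0361

619.0764 billion cells


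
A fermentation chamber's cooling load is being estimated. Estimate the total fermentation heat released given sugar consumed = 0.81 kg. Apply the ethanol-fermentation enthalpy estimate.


Q = m_sugar · 590 kJ/kg
Q = 0.81 · 590

477.9000 kJ


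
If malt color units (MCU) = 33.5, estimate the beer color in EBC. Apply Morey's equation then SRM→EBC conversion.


SRM = 1.4922·MCU^0.6859;  EBC = SRM·1.97
SRM = 1.4922·33.5^0.6859 = 16.5903
EBC = 16.5903·1.97

32.6830 EBC


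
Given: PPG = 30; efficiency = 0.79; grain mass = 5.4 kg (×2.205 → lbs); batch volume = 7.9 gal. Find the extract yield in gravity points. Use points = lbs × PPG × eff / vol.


lbs = 5.4 × 2.205 = 11.9070
points = 11.9070 × 30 × 0.79 / 7.9

35.7210 points


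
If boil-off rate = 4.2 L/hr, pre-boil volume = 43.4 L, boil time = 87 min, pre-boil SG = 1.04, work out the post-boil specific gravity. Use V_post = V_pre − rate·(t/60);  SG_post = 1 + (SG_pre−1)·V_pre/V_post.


V_post = 43.4 − 4.2·(87/60) = 37.3100
SG_post = 1 + (1.04 − 1)·43.4/37.3100

1.0465


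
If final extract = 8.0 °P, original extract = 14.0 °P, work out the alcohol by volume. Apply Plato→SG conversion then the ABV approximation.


SG = 259/(259 − P);  ABV = (OG − FG)·131.25
OG = 259/(259 − 14.0) = 1.0571
FG = 259/(259 − 8.0) = 1.0319
ABV = (1.0571 − 1.0319)·131.25

3.3167 % ABV


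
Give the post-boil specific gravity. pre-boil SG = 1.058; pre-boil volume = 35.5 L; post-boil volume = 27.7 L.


SG_post = 1 + (SG_pre − 1)·V_pre/V_post
pts_pre = (1.058 − 1)·1000 = 58.0000
pts_post = 58.0000·35.5/27.7 = 74.3321
SG_post = 1 + 74.3321/1000

1.0743


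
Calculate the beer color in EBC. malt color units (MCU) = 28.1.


SRM = 1.4922·MCU^0.6859;  EBC = SRM·1.97
SRM = 1.4922·28.1^0.6859 = 14.7060
EBC = 14.7060·1.97

28.9708 EBC


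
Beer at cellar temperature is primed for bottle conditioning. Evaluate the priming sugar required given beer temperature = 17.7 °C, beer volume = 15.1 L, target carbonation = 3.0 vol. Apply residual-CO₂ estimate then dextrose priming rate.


residual = 14.695·(0.01821 + 0.09011·e^(−0.04·T));  sugar = (target − residual)·4.0·V
residual = 14.695·(0.01821 + 0.09011·e^(−0.04·17.7)) = 0.9199
sugar = (3.0 − 0.9199)·4.0·15.1

125.6370 g


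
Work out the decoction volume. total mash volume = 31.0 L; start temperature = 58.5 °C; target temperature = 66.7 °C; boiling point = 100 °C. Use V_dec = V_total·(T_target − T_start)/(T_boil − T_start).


V_dec = 31.0·(66.7 − 58.5)/(100 − 58.5)

6.1253 L


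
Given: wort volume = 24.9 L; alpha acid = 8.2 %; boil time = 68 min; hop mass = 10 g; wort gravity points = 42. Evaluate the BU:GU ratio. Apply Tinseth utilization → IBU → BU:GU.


U = 1.65·0.000125^(GP/1000)·(1−e^(−0.04t))/4.15;  IBU = (α/100)·m·U·1000/V;  BU:GU = IBU/GP
U = 1.65·0.000125^(42/1000)·(1−e^(−0.04·68))/4.15 = 0.2546
IBU = (8.2/100)·10·0.2546·1000/24.9 = 8.3854
BU:GU = 8.3854/42

0.1997


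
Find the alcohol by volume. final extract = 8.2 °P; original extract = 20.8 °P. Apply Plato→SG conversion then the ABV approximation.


SG = 259/(259 − P);  ABV = (OG − FG)·131.25
OG = 259/(259 − 20.8) = 1.0873
FG = 259/(259 − 8.2) = 1.0327
ABV = (1.0873 − 1.0327)·131.25

7.1697 % ABV


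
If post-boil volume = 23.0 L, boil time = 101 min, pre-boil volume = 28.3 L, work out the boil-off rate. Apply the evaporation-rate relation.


rate = (V_pre − V_post) / (t_min/60)
rate = (28.3 − 23.0) / (101/60)

3.1485 L/hr


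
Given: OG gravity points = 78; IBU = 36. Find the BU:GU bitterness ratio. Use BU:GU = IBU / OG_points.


BU:GU = 36 / 78

0.4615


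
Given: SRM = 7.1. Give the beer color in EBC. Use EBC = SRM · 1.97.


EBC = 7.1 · 1.97

13.9870 EBC


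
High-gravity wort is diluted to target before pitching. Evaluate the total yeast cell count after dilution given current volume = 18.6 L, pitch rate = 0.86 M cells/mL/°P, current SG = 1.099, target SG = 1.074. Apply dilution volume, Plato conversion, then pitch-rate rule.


V_w = V·((SG_c−1)/(SG_t−1)−1);  °P = 259 − 259/SG_t;  cells = rate·(V+V_w)·°P
V_w = 18.6·((1.099−1)/(1.074−1)−1) = 6.2838
V_final = 18.6 + 6.2838 = 24.8838
°P = 259 − 259/1.074 = 17.8454
cells = 0.86·24.8838·17.8454

381.8933 billion cells


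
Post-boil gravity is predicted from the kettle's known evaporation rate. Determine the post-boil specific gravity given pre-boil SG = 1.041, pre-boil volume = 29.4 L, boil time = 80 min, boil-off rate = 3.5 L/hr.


V_post = V_pre − rate·(t/60);  SG_post = 1 + (SG_pre−1)·V_pre/V_post
V_post = 29.4 − 3.5·(80/60) = 24.7333
SG_post = 1 + (1.041 − 1)·29.4/24.7333

1.0487


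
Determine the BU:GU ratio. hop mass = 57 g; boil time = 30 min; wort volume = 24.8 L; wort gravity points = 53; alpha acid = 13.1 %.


U = 1.65·0.000125^(GP/1000)·(1−e^(−0.04t))/4.15;  IBU = (α/100)·m·U·1000/V;  BU:GU = IBU/GP
U = 1.65·0.000125^(53/1000)·(1−e^(−0.04·30))/4.15 = 0.1726
IBU = (13.1/100)·57·0.1726·1000/24.8 = 51.9545
BU:GU = 51.9545/53

0.9803


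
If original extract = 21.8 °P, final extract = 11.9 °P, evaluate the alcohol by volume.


SG = 259/(259 − P);  ABV = (OG − FG)·131.25
OG = 259/(259 − 21.8) = 1.0919
FG = 259/(259 − 11.9) = 1.0482
ABV = (1.0919 − 1.0482)·131.25

5.7418 % ABV
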